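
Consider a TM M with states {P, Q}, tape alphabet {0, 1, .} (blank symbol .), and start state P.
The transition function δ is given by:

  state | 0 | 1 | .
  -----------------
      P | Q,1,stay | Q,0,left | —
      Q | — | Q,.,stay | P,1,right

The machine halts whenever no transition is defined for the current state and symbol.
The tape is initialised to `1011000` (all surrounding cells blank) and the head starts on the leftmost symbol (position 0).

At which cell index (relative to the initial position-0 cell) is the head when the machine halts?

7

state=P head=0 tape=.[1]011000.   (P,1)→(Q,0,left)
state=Q head=-1 tape=[.]0011000.   (Q,.)→(P,1,right)
state=P head=0 tape=1[0]011000.   (P,0)→(Q,1,stay)
state=Q head=0 tape=1[1]011000.   (Q,1)→(Q,.,stay)
state=Q head=0 tape=1[.]011000.   (Q,.)→(P,1,right)
state=P head=1 tape=11[0]11000.   (P,0)→(Q,1,stay)
state=Q head=1 tape=11[1]11000.   (Q,1)→(Q,.,stay)
state=Q head=1 tape=11[.]11000.   (Q,.)→(P,1,right)
state=P head=2 tape=111[1]1000.   (P,1)→(Q,0,left)
state=Q head=1 tape=11[1]01000.   (Q,1)→(Q,.,stay)
state=Q head=1 tape=11[.]01000.   (Q,.)→(P,1,right)
state=P head=2 tape=111[0]1000.   (P,0)→(Q,1,stay)
state=Q head=2 tape=111[1]1000.   (Q,1)→(Q,.,stay)
state=Q head=2 tape=111[.]1000.   (Q,.)→(P,1,right)
state=P head=3 tape=1111[1]000.   (P,1)→(Q,0,left)
state=Q head=2 tape=111[1]0000.   (Q,1)→(Q,.,stay)
state=Q head=2 tape=111[.]0000.   (Q,.)→(P,1,right)
state=P head=3 tape=1111[0]000.   (P,0)→(Q,1,stay)
state=Q head=3 tape=1111[1]000.   (Q,1)→(Q,.,stay)
state=Q head=3 tape=1111[.]000.   (Q,.)→(P,1,right)
state=P head=4 tape=11111[0]00.   (P,0)→(Q,1,stay)
state=Q head=4 tape=11111[1]00.   (Q,1)→(Q,.,stay)
state=Q head=4 tape=11111[.]00.   (Q,.)→(P,1,right)
state=P head=5 tape=111111[0]0.   (P,0)→(Q,1,stay)
state=Q head=5 tape=111111[1]0.   (Q,1)→(Q,.,stay)
state=Q head=5 tape=111111[.]0.   (Q,.)→(P,1,right)
state=P head=6 tape=1111111[0].   (P,0)→(Q,1,stay)
state=Q head=6 tape=1111111[1].   (Q,1)→(Q,.,stay)
state=Q head=6 tape=1111111[.].   (Q,.)→(P,1,right)
state=P head=7 tape=11111111[.]
At halt the head is at cell 7.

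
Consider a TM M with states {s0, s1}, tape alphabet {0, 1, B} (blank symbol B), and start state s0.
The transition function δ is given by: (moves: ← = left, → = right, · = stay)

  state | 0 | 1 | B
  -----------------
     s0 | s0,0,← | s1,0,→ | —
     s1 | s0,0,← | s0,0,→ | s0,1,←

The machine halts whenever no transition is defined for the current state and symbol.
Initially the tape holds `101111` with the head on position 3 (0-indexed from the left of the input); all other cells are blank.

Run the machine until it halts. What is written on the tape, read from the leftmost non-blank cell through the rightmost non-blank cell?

0000001

state=s0 head=3 tape=B101[1]11B   (s0,1)→(s1,0,→)
state=s1 head=4 tape=B1010[1]1B   (s1,1)→(s0,0,→)
state=s0 head=5 tape=B10100[1]B   (s0,1)→(s1,0,→)
state=s1 head=6 tape=B101000[B]   (s1,B)→(s0,1,←)
state=s0 head=5 tape=B10100[0]1   (s0,0)→(s0,0,←)
state=s0 head=4 tape=B1010[0]01   (s0,0)→(s0,0,←)
state=s0 head=3 tape=B101[0]001   (s0,0)→(s0,0,←)
state=s0 head=2 tape=B10[1]0001   (s0,1)→(s1,0,→)
state=s1 head=3 tape=B100[0]001   (s1,0)→(s0,0,←)
state=s0 head=2 tape=B10[0]0001   (s0,0)→(s0,0,←)
state=s0 head=1 tape=B1[0]00001   (s0,0)→(s0,0,←)
state=s0 head=0 tape=B[1]000001   (s0,1)→(s1,0,→)
state=s1 head=1 tape=B0[0]00001   (s1,0)→(s0,0,←)
state=s0 head=0 tape=B[0]000001   (s0,0)→(s0,0,←)
state=s0 head=-1 tape=[B]0000001
The non-blank tape span at halt is 0000001.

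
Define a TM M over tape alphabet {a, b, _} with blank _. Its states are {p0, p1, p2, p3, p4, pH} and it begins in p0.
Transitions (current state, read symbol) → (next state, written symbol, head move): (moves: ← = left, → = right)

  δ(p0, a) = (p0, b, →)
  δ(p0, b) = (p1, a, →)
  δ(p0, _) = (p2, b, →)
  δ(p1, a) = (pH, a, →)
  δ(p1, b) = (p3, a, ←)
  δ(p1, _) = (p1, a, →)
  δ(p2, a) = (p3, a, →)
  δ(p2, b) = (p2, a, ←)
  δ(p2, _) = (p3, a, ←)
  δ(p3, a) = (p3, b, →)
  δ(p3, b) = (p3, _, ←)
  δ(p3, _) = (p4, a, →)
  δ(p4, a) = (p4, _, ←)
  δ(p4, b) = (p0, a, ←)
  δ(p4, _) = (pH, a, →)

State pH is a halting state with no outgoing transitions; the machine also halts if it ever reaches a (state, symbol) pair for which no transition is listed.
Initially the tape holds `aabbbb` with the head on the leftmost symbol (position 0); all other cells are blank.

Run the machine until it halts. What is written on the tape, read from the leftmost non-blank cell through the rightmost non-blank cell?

p0 | _[a]abbbb   read a → write b, move →, go to p0
p0 | _b[a]bbbb   read a → write b, move →, go to p0
p0 | _bb[b]bbb   read b → write a, move →, go to p1
p1 | _bba[b]bb   read b → write a, move ←, go to p3
p3 | _bb[a]abb   read a → write b, move →, go to p3
p3 | _bbb[a]bb   read a → write b, move →, go to p3
p3 | _bbbb[b]b   read b → write _, move ←, go to p3
p3 | _bbb[b]_b   read b → write _, move ←, go to p3
p3 | _bb[b]__b   read b → write _, move ←, go to p3
p3 | _b[b]___b   read b → write _, move ←, go to p3
p3 | _[b]____b   read b → write _, move ←, go to p3
p3 | [_]_____b   read _ → write a, move →, go to p4
p4 | a[_]____b   read _ → write a, move →, go to pH
pH | aa[_]___b
The non-blank tape span at halt is aa____b.

aa____b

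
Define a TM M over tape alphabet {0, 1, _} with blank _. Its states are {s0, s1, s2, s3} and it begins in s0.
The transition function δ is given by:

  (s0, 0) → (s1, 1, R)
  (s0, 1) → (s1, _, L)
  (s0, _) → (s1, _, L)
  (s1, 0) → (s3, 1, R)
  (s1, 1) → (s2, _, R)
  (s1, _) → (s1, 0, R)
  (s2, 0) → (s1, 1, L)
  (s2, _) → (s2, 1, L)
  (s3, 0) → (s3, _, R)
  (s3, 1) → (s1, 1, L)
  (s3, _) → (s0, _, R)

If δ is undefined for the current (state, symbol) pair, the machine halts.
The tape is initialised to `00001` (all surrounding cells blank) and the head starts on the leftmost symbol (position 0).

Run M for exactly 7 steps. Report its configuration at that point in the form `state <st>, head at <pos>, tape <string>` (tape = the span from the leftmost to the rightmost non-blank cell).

state s2, head at 5, tape 11_0

state=s0 head=0 tape=[0]0001_   (s0,0)→(s1,1,R)
state=s1 head=1 tape=1[0]001_   (s1,0)→(s3,1,R)
state=s3 head=2 tape=11[0]01_   (s3,0)→(s3,_,R)
state=s3 head=3 tape=11_[0]1_   (s3,0)→(s3,_,R)
state=s3 head=4 tape=11__[1]_   (s3,1)→(s1,1,L)
state=s1 head=3 tape=11_[_]1_   (s1,_)→(s1,0,R)
state=s1 head=4 tape=11_0[1]_   (s1,1)→(s2,_,R)
state=s2 head=5 tape=11_0_[_]
After 7 steps: state s2, head at 5, tape 11_0.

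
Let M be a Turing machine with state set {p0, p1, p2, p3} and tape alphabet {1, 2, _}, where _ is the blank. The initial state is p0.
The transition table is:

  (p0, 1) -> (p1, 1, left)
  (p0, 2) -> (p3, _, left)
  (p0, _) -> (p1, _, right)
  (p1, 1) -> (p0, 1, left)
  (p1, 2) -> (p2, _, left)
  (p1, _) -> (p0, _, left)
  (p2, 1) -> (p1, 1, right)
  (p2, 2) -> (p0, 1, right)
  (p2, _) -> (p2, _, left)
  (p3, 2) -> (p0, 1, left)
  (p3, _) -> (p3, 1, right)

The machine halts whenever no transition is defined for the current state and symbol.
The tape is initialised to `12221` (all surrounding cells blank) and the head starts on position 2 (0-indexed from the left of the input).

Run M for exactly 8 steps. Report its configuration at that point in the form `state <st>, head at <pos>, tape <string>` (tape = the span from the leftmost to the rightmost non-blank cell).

p0 | __12[2]21   read 2 → write _, move left, go to p3
p3 | __1[2]_21   read 2 → write 1, move left, go to p0
p0 | __[1]1_21   read 1 → write 1, move left, go to p1
p1 | _[_]11_21   read _ → write _, move left, go to p0
p0 | [_]_11_21   read _ → write _, move right, go to p1
p1 | _[_]11_21   read _ → write _, move left, go to p0
p0 | [_]_11_21   read _ → write _, move right, go to p1
p1 | _[_]11_21   read _ → write _, move left, go to p0
p0 | [_]_11_21
After 8 steps: state p0, head at -2, tape 11_21.

state p0, head at -2, tape 11_21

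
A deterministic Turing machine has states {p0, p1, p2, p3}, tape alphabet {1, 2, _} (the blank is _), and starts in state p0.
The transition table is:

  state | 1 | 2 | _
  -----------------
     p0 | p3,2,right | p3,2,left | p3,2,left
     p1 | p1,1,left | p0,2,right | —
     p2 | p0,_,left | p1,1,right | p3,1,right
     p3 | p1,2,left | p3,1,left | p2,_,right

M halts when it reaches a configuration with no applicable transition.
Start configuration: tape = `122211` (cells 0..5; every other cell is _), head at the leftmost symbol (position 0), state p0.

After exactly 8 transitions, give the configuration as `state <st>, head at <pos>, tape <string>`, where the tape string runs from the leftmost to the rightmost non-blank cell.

p0 | __[1]22211   read 1 → write 2, move right, go to p3
p3 | __2[2]2211   read 2 → write 1, move left, go to p3
p3 | __[2]12211   read 2 → write 1, move left, go to p3
p3 | _[_]112211   read _ → write _, move right, go to p2
p2 | __[1]12211   read 1 → write _, move left, go to p0
p0 | _[_]_12211   read _ → write 2, move left, go to p3
p3 | [_]2_12211   read _ → write _, move right, go to p2
p2 | _[2]_12211   read 2 → write 1, move right, go to p1
p1 | _1[_]12211
After 8 steps: state p1, head at 0, tape 1_12211.

state p1, head at 0, tape 1_12211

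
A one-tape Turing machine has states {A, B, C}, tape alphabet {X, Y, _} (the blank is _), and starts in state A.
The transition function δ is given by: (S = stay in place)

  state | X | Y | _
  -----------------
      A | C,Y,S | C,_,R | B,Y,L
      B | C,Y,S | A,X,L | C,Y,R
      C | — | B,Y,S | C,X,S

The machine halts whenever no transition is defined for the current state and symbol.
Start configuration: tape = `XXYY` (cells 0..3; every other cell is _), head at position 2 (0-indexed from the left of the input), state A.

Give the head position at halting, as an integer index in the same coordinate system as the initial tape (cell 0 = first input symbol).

-1

A | __XX[Y]Y   read Y → write _, move R, go to C
C | __XX_[Y]   read Y → write Y, move S, go to B
B | __XX_[Y]   read Y → write X, move L, go to A
A | __XX[_]X   read _ → write Y, move L, go to B
B | __X[X]YX   read X → write Y, move S, go to C
C | __X[Y]YX   read Y → write Y, move S, go to B
B | __X[Y]YX   read Y → write X, move L, go to A
A | __[X]XYX   read X → write Y, move S, go to C
C | __[Y]XYX   read Y → write Y, move S, go to B
B | __[Y]XYX   read Y → write X, move L, go to A
A | _[_]XXYX   read _ → write Y, move L, go to B
B | [_]YXXYX   read _ → write Y, move R, go to C
C | Y[Y]XXYX   read Y → write Y, move S, go to B
B | Y[Y]XXYX   read Y → write X, move L, go to A
A | [Y]XXXYX   read Y → write _, move R, go to C
C | _[X]XXYX
At halt the head is at cell -1.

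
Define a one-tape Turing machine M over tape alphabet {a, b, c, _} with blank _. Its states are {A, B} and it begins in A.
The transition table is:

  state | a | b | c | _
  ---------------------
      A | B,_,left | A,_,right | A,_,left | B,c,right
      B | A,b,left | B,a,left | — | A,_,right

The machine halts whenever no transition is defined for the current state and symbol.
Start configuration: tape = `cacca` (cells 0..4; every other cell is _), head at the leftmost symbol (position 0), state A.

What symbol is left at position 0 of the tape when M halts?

A | _[c]acca   read c → write _, move left, go to A
A | [_]_acca   read _ → write c, move right, go to B
B | c[_]acca   read _ → write _, move right, go to A
A | c_[a]cca   read a → write _, move left, go to B
B | c[_]_cca   read _ → write _, move right, go to A
A | c_[_]cca   read _ → write c, move right, go to B
B | c_c[c]ca
Cell 0 holds _ when M halts.

_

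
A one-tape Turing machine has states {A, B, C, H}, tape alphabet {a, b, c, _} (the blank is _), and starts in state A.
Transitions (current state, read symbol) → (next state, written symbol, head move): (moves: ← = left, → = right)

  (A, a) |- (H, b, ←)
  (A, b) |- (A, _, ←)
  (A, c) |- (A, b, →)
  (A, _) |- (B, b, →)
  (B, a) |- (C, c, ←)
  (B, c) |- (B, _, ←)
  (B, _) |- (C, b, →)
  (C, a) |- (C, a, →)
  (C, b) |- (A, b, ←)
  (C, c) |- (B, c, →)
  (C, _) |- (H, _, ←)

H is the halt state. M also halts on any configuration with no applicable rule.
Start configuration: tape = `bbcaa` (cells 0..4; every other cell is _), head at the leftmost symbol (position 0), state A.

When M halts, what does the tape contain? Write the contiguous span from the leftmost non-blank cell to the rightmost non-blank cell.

bb_bcaa

state=A head=0 tape=__[b]bcaa   (A,b)→(A,_,←)
state=A head=-1 tape=_[_]_bcaa   (A,_)→(B,b,→)
state=B head=0 tape=_b[_]bcaa   (B,_)→(C,b,→)
state=C head=1 tape=_bb[b]caa   (C,b)→(A,b,←)
state=A head=0 tape=_b[b]bcaa   (A,b)→(A,_,←)
state=A head=-1 tape=_[b]_bcaa   (A,b)→(A,_,←)
state=A head=-2 tape=[_]__bcaa   (A,_)→(B,b,→)
state=B head=-1 tape=b[_]_bcaa   (B,_)→(C,b,→)
state=C head=0 tape=bb[_]bcaa   (C,_)→(H,_,←)
state=H head=-1 tape=b[b]_bcaa
The non-blank tape span at halt is bb_bcaa.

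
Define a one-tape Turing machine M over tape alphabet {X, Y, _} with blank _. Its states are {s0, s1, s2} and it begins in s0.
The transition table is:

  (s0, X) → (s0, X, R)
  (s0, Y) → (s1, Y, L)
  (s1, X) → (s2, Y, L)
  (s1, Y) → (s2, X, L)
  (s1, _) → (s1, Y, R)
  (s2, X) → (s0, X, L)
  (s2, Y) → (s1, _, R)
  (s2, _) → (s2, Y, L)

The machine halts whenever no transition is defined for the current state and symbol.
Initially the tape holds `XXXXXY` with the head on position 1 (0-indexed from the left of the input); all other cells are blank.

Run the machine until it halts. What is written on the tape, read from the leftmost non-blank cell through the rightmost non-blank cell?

state=s0 head=1 tape=_X[X]XXXY   (s0,X)→(s0,X,R)
state=s0 head=2 tape=_XX[X]XXY   (s0,X)→(s0,X,R)
state=s0 head=3 tape=_XXX[X]XY   (s0,X)→(s0,X,R)
state=s0 head=4 tape=_XXXX[X]Y   (s0,X)→(s0,X,R)
state=s0 head=5 tape=_XXXXX[Y]   (s0,Y)→(s1,Y,L)
state=s1 head=4 tape=_XXXX[X]Y   (s1,X)→(s2,Y,L)
state=s2 head=3 tape=_XXX[X]YY   (s2,X)→(s0,X,L)
state=s0 head=2 tape=_XX[X]XYY   (s0,X)→(s0,X,R)
state=s0 head=3 tape=_XXX[X]YY   (s0,X)→(s0,X,R)
state=s0 head=4 tape=_XXXX[Y]Y   (s0,Y)→(s1,Y,L)
state=s1 head=3 tape=_XXX[X]YY   (s1,X)→(s2,Y,L)
state=s2 head=2 tape=_XX[X]YYY   (s2,X)→(s0,X,L)
state=s0 head=1 tape=_X[X]XYYY   (s0,X)→(s0,X,R)
state=s0 head=2 tape=_XX[X]YYY   (s0,X)→(s0,X,R)
state=s0 head=3 tape=_XXX[Y]YY   (s0,Y)→(s1,Y,L)
state=s1 head=2 tape=_XX[X]YYY   (s1,X)→(s2,Y,L)
state=s2 head=1 tape=_X[X]YYYY   (s2,X)→(s0,X,L)
state=s0 head=0 tape=_[X]XYYYY   (s0,X)→(s0,X,R)
state=s0 head=1 tape=_X[X]YYYY   (s0,X)→(s0,X,R)
state=s0 head=2 tape=_XX[Y]YYY   (s0,Y)→(s1,Y,L)
state=s1 head=1 tape=_X[X]YYYY   (s1,X)→(s2,Y,L)
state=s2 head=0 tape=_[X]YYYYY   (s2,X)→(s0,X,L)
state=s0 head=-1 tape=[_]XYYYYY
The non-blank tape span at halt is XYYYYY.

XYYYYY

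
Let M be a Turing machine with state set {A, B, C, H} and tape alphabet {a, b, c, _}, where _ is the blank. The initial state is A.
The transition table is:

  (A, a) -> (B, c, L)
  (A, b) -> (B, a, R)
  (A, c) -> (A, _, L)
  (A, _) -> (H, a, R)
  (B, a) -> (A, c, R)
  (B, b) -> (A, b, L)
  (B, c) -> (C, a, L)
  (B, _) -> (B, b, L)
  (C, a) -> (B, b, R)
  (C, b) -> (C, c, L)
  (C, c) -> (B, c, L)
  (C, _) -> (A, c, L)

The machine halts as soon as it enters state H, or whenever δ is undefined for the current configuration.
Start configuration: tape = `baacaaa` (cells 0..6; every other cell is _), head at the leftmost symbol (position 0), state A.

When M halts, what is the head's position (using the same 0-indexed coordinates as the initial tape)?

A | __[b]aacaaa   read b → write a, move R, go to B
B | __a[a]acaaa   read a → write c, move R, go to A
A | __ac[a]caaa   read a → write c, move L, go to B
B | __a[c]ccaaa   read c → write a, move L, go to C
C | __[a]accaaa   read a → write b, move R, go to B
B | __b[a]ccaaa   read a → write c, move R, go to A
A | __bc[c]caaa   read c → write _, move L, go to A
A | __b[c]_caaa   read c → write _, move L, go to A
A | __[b]__caaa   read b → write a, move R, go to B
B | __a[_]_caaa   read _ → write b, move L, go to B
B | __[a]b_caaa   read a → write c, move R, go to A
A | __c[b]_caaa   read b → write a, move R, go to B
B | __ca[_]caaa   read _ → write b, move L, go to B
B | __c[a]bcaaa   read a → write c, move R, go to A
A | __cc[b]caaa   read b → write a, move R, go to B
B | __cca[c]aaa   read c → write a, move L, go to C
C | __cc[a]aaaa   read a → write b, move R, go to B
B | __ccb[a]aaa   read a → write c, move R, go to A
A | __ccbc[a]aa   read a → write c, move L, go to B
B | __ccb[c]caa   read c → write a, move L, go to C
C | __cc[b]acaa   read b → write c, move L, go to C
C | __c[c]cacaa   read c → write c, move L, go to B
B | __[c]ccacaa   read c → write a, move L, go to C
C | _[_]accacaa   read _ → write c, move L, go to A
A | [_]caccacaa   read _ → write a, move R, go to H
H | a[c]accacaa
At halt the head is at cell -1.

-1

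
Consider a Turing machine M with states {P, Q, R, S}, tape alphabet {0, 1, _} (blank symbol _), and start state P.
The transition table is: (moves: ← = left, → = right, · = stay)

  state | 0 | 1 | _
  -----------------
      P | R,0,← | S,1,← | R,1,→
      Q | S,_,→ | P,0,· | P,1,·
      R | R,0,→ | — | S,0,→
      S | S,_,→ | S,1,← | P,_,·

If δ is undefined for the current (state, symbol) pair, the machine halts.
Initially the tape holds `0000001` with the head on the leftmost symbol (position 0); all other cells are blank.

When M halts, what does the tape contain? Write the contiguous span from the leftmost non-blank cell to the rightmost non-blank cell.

0_____11

P | _[0]000001   read 0 → write 0, move ←, go to R
R | [_]0000001   read _ → write 0, move →, go to S
S | 0[0]000001   read 0 → write _, move →, go to S
S | 0_[0]00001   read 0 → write _, move →, go to S
S | 0__[0]0001   read 0 → write _, move →, go to S
S | 0___[0]001   read 0 → write _, move →, go to S
S | 0____[0]01   read 0 → write _, move →, go to S
S | 0_____[0]1   read 0 → write _, move →, go to S
S | 0______[1]   read 1 → write 1, move ←, go to S
S | 0_____[_]1   read _ → write _, move ·, go to P
P | 0_____[_]1   read _ → write 1, move →, go to R
R | 0_____1[1]
The non-blank tape span at halt is 0_____11.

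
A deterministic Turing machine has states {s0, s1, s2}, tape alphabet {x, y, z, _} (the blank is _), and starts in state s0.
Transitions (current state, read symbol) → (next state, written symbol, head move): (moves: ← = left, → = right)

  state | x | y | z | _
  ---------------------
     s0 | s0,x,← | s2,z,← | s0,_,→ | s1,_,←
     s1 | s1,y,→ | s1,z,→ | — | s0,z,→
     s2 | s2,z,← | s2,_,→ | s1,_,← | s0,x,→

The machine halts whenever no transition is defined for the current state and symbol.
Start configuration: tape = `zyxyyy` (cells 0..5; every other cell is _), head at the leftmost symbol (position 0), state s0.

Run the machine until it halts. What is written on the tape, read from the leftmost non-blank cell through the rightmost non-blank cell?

s0 | [z]yxyyy   read z → write _, move →, go to s0
s0 | _[y]xyyy   read y → write z, move ←, go to s2
s2 | [_]zxyyy   read _ → write x, move →, go to s0
s0 | x[z]xyyy   read z → write _, move →, go to s0
s0 | x_[x]yyy   read x → write x, move ←, go to s0
s0 | x[_]xyyy   read _ → write _, move ←, go to s1
s1 | [x]_xyyy   read x → write y, move →, go to s1
s1 | y[_]xyyy   read _ → write z, move →, go to s0
s0 | yz[x]yyy   read x → write x, move ←, go to s0
s0 | y[z]xyyy   read z → write _, move →, go to s0
s0 | y_[x]yyy   read x → write x, move ←, go to s0
s0 | y[_]xyyy   read _ → write _, move ←, go to s1
s1 | [y]_xyyy   read y → write z, move →, go to s1
s1 | z[_]xyyy   read _ → write z, move →, go to s0
s0 | zz[x]yyy   read x → write x, move ←, go to s0
s0 | z[z]xyyy   read z → write _, move →, go to s0
s0 | z_[x]yyy   read x → write x, move ←, go to s0
s0 | z[_]xyyy   read _ → write _, move ←, go to s1
s1 | [z]_xyyy
The non-blank tape span at halt is z_xyyy.

z_xyyy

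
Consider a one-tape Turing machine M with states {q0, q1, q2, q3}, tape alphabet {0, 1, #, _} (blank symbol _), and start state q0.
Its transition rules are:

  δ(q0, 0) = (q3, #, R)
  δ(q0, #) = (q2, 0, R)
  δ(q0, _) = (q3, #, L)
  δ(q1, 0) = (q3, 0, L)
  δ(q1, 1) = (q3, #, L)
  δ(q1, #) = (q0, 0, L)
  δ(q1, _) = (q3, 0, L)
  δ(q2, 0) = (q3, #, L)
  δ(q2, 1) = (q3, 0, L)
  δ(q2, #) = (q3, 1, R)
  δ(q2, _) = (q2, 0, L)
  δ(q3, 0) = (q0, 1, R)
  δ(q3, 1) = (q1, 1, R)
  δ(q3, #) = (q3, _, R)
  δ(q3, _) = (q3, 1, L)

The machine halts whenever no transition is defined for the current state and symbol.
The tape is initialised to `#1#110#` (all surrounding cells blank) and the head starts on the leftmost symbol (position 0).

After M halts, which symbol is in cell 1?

state=q0 head=0 tape=[#]1#110#   (q0,#)→(q2,0,R)
state=q2 head=1 tape=0[1]#110#   (q2,1)→(q3,0,L)
state=q3 head=0 tape=[0]0#110#   (q3,0)→(q0,1,R)
state=q0 head=1 tape=1[0]#110#   (q0,0)→(q3,#,R)
state=q3 head=2 tape=1#[#]110#   (q3,#)→(q3,_,R)
state=q3 head=3 tape=1#_[1]10#   (q3,1)→(q1,1,R)
state=q1 head=4 tape=1#_1[1]0#   (q1,1)→(q3,#,L)
state=q3 head=3 tape=1#_[1]#0#   (q3,1)→(q1,1,R)
state=q1 head=4 tape=1#_1[#]0#   (q1,#)→(q0,0,L)
state=q0 head=3 tape=1#_[1]00#
Cell 1 holds # when M halts.

#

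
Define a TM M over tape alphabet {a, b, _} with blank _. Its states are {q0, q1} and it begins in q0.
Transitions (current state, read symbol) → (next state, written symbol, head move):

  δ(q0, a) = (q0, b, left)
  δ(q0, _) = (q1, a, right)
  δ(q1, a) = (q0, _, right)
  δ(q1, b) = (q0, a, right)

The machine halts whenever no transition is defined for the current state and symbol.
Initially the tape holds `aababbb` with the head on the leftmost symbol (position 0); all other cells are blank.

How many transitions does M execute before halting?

q0 | __[a]ababbb   read a → write b, move left, go to q0
q0 | _[_]bababbb   read _ → write a, move right, go to q1
q1 | _a[b]ababbb   read b → write a, move right, go to q0
q0 | _aa[a]babbb   read a → write b, move left, go to q0
q0 | _a[a]bbabbb   read a → write b, move left, go to q0
q0 | _[a]bbbabbb   read a → write b, move left, go to q0
q0 | [_]bbbbabbb   read _ → write a, move right, go to q1
q1 | a[b]bbbabbb   read b → write a, move right, go to q0
q0 | aa[b]bbabbb
M halts after 8 transitions.

8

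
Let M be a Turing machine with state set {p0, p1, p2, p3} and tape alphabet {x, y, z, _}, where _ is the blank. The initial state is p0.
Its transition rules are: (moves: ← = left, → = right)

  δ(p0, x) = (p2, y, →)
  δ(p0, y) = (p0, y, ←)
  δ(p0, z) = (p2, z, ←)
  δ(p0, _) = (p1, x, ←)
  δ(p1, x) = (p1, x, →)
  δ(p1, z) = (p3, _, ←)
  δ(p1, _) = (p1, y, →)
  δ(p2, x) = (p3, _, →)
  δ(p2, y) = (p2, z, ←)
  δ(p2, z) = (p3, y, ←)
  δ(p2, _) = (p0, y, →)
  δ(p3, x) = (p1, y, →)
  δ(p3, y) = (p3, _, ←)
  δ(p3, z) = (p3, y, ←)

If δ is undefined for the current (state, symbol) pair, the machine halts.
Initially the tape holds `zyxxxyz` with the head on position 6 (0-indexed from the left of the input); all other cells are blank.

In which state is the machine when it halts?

state=p0 head=6 tape=zyxxxy[z]   (p0,z)→(p2,z,←)
state=p2 head=5 tape=zyxxx[y]z   (p2,y)→(p2,z,←)
state=p2 head=4 tape=zyxx[x]zz   (p2,x)→(p3,_,→)
state=p3 head=5 tape=zyxx_[z]z   (p3,z)→(p3,y,←)
state=p3 head=4 tape=zyxx[_]yz
No transition is defined for (p3, _); M halts in state p3.

p3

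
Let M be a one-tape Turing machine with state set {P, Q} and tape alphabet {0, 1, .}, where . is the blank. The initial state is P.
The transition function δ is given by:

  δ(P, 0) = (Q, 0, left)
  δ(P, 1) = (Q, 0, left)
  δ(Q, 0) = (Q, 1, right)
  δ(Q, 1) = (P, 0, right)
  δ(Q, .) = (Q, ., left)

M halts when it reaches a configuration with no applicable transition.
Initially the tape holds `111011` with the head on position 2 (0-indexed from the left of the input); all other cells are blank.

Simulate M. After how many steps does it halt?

P | 11[1]011.   read 1 → write 0, move left, go to Q
Q | 1[1]0011.   read 1 → write 0, move right, go to P
P | 10[0]011.   read 0 → write 0, move left, go to Q
Q | 1[0]0011.   read 0 → write 1, move right, go to Q
Q | 11[0]011.   read 0 → write 1, move right, go to Q
Q | 111[0]11.   read 0 → write 1, move right, go to Q
Q | 1111[1]1.   read 1 → write 0, move right, go to P
P | 11110[1].   read 1 → write 0, move left, go to Q
Q | 1111[0]0.   read 0 → write 1, move right, go to Q
Q | 11111[0].   read 0 → write 1, move right, go to Q
Q | 111111[.]   read . → write ., move left, go to Q
Q | 11111[1].   read 1 → write 0, move right, go to P
P | 111110[.]
M halts after 12 transitions.

12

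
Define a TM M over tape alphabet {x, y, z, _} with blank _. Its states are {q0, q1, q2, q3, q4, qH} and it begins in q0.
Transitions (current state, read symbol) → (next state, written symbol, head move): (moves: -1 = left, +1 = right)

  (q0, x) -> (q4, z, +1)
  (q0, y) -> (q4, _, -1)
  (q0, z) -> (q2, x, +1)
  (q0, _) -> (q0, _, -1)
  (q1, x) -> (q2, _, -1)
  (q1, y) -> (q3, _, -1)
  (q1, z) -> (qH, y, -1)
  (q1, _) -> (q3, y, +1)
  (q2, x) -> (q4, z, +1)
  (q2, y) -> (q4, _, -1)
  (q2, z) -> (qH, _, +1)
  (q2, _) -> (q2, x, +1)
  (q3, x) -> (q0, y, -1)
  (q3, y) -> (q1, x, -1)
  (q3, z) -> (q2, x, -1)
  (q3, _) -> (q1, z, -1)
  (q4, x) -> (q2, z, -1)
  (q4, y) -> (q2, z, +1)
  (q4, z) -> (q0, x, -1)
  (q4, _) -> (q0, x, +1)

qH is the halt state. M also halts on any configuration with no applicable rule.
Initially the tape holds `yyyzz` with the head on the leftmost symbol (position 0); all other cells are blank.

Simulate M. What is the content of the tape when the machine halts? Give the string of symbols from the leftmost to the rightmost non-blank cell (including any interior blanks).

state=q0 head=0 tape=_[y]yyzz   (q0,y)→(q4,_,-1)
state=q4 head=-1 tape=[_]_yyzz   (q4,_)→(q0,x,+1)
state=q0 head=0 tape=x[_]yyzz   (q0,_)→(q0,_,-1)
state=q0 head=-1 tape=[x]_yyzz   (q0,x)→(q4,z,+1)
state=q4 head=0 tape=z[_]yyzz   (q4,_)→(q0,x,+1)
state=q0 head=1 tape=zx[y]yzz   (q0,y)→(q4,_,-1)
state=q4 head=0 tape=z[x]_yzz   (q4,x)→(q2,z,-1)
state=q2 head=-1 tape=[z]z_yzz   (q2,z)→(qH,_,+1)
state=qH head=0 tape=_[z]_yzz
The non-blank tape span at halt is z_yzz.

z_yzz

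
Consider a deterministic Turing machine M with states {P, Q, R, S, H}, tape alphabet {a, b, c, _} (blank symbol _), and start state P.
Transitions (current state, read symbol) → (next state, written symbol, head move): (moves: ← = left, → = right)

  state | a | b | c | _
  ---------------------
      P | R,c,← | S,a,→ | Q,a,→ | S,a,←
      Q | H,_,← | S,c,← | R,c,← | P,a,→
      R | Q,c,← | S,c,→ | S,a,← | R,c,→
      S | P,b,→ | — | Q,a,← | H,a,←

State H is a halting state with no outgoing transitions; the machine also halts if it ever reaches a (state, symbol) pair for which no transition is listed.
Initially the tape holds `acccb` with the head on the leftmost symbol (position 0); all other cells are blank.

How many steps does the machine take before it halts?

state=P head=0 tape=____[a]cccb   (P,a)→(R,c,←)
state=R head=-1 tape=___[_]ccccb   (R,_)→(R,c,→)
state=R head=0 tape=___c[c]cccb   (R,c)→(S,a,←)
state=S head=-1 tape=___[c]acccb   (S,c)→(Q,a,←)
state=Q head=-2 tape=__[_]aacccb   (Q,_)→(P,a,→)
state=P head=-1 tape=__a[a]acccb   (P,a)→(R,c,←)
state=R head=-2 tape=__[a]cacccb   (R,a)→(Q,c,←)
state=Q head=-3 tape=_[_]ccacccb   (Q,_)→(P,a,→)
state=P head=-2 tape=_a[c]cacccb   (P,c)→(Q,a,→)
state=Q head=-1 tape=_aa[c]acccb   (Q,c)→(R,c,←)
state=R head=-2 tape=_a[a]cacccb   (R,a)→(Q,c,←)
state=Q head=-3 tape=_[a]ccacccb   (Q,a)→(H,_,←)
state=H head=-4 tape=[_]_ccacccb
M halts after 12 transitions.

12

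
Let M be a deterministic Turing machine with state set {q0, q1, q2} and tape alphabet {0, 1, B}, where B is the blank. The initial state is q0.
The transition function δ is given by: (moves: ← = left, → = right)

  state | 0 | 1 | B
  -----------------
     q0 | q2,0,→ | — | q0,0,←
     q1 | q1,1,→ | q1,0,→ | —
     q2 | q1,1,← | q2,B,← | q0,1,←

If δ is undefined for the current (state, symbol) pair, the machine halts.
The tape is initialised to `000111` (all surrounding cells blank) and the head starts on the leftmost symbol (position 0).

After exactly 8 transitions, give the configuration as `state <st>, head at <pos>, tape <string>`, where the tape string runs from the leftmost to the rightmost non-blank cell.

state q1, head at 6, tape 101000

state=q0 head=0 tape=[0]00111B   (q0,0)→(q2,0,→)
state=q2 head=1 tape=0[0]0111B   (q2,0)→(q1,1,←)
state=q1 head=0 tape=[0]10111B   (q1,0)→(q1,1,→)
state=q1 head=1 tape=1[1]0111B   (q1,1)→(q1,0,→)
state=q1 head=2 tape=10[0]111B   (q1,0)→(q1,1,→)
state=q1 head=3 tape=101[1]11B   (q1,1)→(q1,0,→)
state=q1 head=4 tape=1010[1]1B   (q1,1)→(q1,0,→)
state=q1 head=5 tape=10100[1]B   (q1,1)→(q1,0,→)
state=q1 head=6 tape=101000[B]
After 8 steps: state q1, head at 6, tape 101000.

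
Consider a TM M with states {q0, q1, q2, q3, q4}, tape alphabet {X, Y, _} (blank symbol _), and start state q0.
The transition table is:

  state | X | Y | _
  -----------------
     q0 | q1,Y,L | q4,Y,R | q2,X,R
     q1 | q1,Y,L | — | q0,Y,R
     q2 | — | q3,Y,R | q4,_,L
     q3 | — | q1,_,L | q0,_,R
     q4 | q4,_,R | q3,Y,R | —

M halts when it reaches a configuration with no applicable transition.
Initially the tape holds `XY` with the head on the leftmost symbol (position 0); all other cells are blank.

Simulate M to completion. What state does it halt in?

state=q0 head=0 tape=_[X]Y___   (q0,X)→(q1,Y,L)
state=q1 head=-1 tape=[_]YY___   (q1,_)→(q0,Y,R)
state=q0 head=0 tape=Y[Y]Y___   (q0,Y)→(q4,Y,R)
state=q4 head=1 tape=YY[Y]___   (q4,Y)→(q3,Y,R)
state=q3 head=2 tape=YYY[_]__   (q3,_)→(q0,_,R)
state=q0 head=3 tape=YYY_[_]_   (q0,_)→(q2,X,R)
state=q2 head=4 tape=YYY_X[_]   (q2,_)→(q4,_,L)
state=q4 head=3 tape=YYY_[X]_   (q4,X)→(q4,_,R)
state=q4 head=4 tape=YYY__[_]
No transition is defined for (q4, _); M halts in state q4.

q4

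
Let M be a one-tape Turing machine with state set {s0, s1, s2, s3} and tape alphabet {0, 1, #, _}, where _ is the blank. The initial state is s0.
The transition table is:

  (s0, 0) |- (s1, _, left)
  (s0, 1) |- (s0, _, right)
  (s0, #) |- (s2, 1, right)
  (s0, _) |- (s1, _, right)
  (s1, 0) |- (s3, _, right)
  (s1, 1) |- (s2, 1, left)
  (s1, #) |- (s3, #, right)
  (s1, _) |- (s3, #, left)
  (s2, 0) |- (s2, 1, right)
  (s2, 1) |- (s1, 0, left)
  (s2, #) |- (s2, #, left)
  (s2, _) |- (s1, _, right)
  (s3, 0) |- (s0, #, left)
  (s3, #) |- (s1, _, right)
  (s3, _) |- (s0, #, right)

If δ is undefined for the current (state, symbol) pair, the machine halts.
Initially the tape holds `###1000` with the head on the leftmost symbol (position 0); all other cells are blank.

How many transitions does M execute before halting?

13

s0 | ___[#]##1000   read # → write 1, move right, go to s2
s2 | ___1[#]#1000   read # → write #, move left, go to s2
s2 | ___[1]##1000   read 1 → write 0, move left, go to s1
s1 | __[_]0##1000   read _ → write #, move left, go to s3
s3 | _[_]#0##1000   read _ → write #, move right, go to s0
s0 | _#[#]0##1000   read # → write 1, move right, go to s2
s2 | _#1[0]##1000   read 0 → write 1, move right, go to s2
s2 | _#11[#]#1000   read # → write #, move left, go to s2
s2 | _#1[1]##1000   read 1 → write 0, move left, go to s1
s1 | _#[1]0##1000   read 1 → write 1, move left, go to s2
s2 | _[#]10##1000   read # → write #, move left, go to s2
s2 | [_]#10##1000   read _ → write _, move right, go to s1
s1 | _[#]10##1000   read # → write #, move right, go to s3
s3 | _#[1]0##1000
M halts after 13 transitions.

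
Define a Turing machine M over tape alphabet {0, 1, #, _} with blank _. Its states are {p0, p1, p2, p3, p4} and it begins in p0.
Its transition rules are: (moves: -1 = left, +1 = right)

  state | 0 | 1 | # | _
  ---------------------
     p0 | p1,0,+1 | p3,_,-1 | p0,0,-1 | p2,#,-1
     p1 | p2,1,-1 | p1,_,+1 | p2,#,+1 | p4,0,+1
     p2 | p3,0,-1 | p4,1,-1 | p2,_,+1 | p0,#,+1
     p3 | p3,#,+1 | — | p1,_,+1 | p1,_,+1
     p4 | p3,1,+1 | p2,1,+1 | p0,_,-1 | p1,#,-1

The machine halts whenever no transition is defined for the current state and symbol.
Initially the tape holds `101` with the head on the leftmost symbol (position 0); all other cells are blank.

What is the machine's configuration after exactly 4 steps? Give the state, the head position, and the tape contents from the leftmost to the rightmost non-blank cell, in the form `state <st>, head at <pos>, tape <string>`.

state p3, head at 2, tape 011

p0 | _[1]01   read 1 → write _, move -1, go to p3
p3 | [_]_01   read _ → write _, move +1, go to p1
p1 | _[_]01   read _ → write 0, move +1, go to p4
p4 | _0[0]1   read 0 → write 1, move +1, go to p3
p3 | _01[1]
After 4 steps: state p3, head at 2, tape 011.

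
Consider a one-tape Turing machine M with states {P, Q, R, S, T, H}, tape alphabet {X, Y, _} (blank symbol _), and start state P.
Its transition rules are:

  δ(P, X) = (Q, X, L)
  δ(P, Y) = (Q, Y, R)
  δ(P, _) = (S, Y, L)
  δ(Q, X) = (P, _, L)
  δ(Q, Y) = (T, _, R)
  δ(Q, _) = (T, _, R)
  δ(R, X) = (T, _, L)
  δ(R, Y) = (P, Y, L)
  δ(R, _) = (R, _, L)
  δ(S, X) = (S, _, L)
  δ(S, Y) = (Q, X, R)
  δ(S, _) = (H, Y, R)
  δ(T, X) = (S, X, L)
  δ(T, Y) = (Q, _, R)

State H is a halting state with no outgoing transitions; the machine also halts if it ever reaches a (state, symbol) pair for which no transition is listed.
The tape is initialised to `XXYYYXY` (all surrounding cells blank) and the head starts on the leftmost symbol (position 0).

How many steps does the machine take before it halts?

P | _[X]XYYYXY   read X → write X, move L, go to Q
Q | [_]XXYYYXY   read _ → write _, move R, go to T
T | _[X]XYYYXY   read X → write X, move L, go to S
S | [_]XXYYYXY   read _ → write Y, move R, go to H
H | Y[X]XYYYXY
M halts after 4 transitions.

4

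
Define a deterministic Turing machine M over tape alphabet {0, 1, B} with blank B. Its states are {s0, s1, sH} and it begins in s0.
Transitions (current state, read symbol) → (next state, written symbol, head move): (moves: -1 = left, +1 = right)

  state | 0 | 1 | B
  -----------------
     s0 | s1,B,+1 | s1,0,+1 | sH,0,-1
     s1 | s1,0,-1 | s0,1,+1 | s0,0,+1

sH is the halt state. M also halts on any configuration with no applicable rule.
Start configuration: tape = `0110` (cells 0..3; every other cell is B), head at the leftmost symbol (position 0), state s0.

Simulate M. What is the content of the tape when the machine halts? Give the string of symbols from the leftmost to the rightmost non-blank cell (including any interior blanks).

state=s0 head=0 tape=[0]110BB   (s0,0)→(s1,B,+1)
state=s1 head=1 tape=B[1]10BB   (s1,1)→(s0,1,+1)
state=s0 head=2 tape=B1[1]0BB   (s0,1)→(s1,0,+1)
state=s1 head=3 tape=B10[0]BB   (s1,0)→(s1,0,-1)
state=s1 head=2 tape=B1[0]0BB   (s1,0)→(s1,0,-1)
state=s1 head=1 tape=B[1]00BB   (s1,1)→(s0,1,+1)
state=s0 head=2 tape=B1[0]0BB   (s0,0)→(s1,B,+1)
state=s1 head=3 tape=B1B[0]BB   (s1,0)→(s1,0,-1)
state=s1 head=2 tape=B1[B]0BB   (s1,B)→(s0,0,+1)
state=s0 head=3 tape=B10[0]BB   (s0,0)→(s1,B,+1)
state=s1 head=4 tape=B10B[B]B   (s1,B)→(s0,0,+1)
state=s0 head=5 tape=B10B0[B]   (s0,B)→(sH,0,-1)
state=sH head=4 tape=B10B[0]0
The non-blank tape span at halt is 10B00.

10B00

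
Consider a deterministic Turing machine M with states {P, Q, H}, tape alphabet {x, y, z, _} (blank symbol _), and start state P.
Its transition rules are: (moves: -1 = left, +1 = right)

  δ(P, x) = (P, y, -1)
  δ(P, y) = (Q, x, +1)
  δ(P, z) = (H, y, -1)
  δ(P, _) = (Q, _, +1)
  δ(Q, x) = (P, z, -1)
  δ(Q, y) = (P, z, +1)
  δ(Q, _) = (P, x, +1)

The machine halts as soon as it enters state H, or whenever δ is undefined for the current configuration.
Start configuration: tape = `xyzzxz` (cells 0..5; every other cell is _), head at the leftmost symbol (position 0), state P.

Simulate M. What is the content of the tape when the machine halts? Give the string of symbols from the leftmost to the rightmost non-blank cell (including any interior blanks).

zxzzxz

state=P head=0 tape=_[x]yzzxz   (P,x)→(P,y,-1)
state=P head=-1 tape=[_]yyzzxz   (P,_)→(Q,_,+1)
state=Q head=0 tape=_[y]yzzxz   (Q,y)→(P,z,+1)
state=P head=1 tape=_z[y]zzxz   (P,y)→(Q,x,+1)
state=Q head=2 tape=_zx[z]zxz
The non-blank tape span at halt is zxzzxz.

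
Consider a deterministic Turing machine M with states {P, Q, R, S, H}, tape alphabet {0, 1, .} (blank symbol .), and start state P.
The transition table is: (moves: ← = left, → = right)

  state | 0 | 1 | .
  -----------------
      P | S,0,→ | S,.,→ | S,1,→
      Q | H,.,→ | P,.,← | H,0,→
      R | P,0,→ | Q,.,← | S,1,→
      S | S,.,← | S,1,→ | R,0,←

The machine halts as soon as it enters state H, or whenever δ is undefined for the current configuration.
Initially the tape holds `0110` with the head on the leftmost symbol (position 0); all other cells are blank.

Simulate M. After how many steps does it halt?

26

state=P head=0 tape=...[0]110   (P,0)→(S,0,→)
state=S head=1 tape=...0[1]10   (S,1)→(S,1,→)
state=S head=2 tape=...01[1]0   (S,1)→(S,1,→)
state=S head=3 tape=...011[0]   (S,0)→(S,.,←)
state=S head=2 tape=...01[1].   (S,1)→(S,1,→)
state=S head=3 tape=...011[.]   (S,.)→(R,0,←)
state=R head=2 tape=...01[1]0   (R,1)→(Q,.,←)
state=Q head=1 tape=...0[1].0   (Q,1)→(P,.,←)
state=P head=0 tape=...[0]..0   (P,0)→(S,0,→)
state=S head=1 tape=...0[.].0   (S,.)→(R,0,←)
state=R head=0 tape=...[0]0.0   (R,0)→(P,0,→)
state=P head=1 tape=...0[0].0   (P,0)→(S,0,→)
state=S head=2 tape=...00[.]0   (S,.)→(R,0,←)
state=R head=1 tape=...0[0]00   (R,0)→(P,0,→)
state=P head=2 tape=...00[0]0   (P,0)→(S,0,→)
state=S head=3 tape=...000[0]   (S,0)→(S,.,←)
state=S head=2 tape=...00[0].   (S,0)→(S,.,←)
state=S head=1 tape=...0[0]..   (S,0)→(S,.,←)
state=S head=0 tape=...[0]...   (S,0)→(S,.,←)
state=S head=-1 tape=..[.]....   (S,.)→(R,0,←)
state=R head=-2 tape=.[.]0....   (R,.)→(S,1,→)
state=S head=-1 tape=.1[0]....   (S,0)→(S,.,←)
state=S head=-2 tape=.[1].....   (S,1)→(S,1,→)
state=S head=-1 tape=.1[.]....   (S,.)→(R,0,←)
state=R head=-2 tape=.[1]0....   (R,1)→(Q,.,←)
state=Q head=-3 tape=[.].0....   (Q,.)→(H,0,→)
state=H head=-2 tape=0[.]0....
M halts after 26 transitions.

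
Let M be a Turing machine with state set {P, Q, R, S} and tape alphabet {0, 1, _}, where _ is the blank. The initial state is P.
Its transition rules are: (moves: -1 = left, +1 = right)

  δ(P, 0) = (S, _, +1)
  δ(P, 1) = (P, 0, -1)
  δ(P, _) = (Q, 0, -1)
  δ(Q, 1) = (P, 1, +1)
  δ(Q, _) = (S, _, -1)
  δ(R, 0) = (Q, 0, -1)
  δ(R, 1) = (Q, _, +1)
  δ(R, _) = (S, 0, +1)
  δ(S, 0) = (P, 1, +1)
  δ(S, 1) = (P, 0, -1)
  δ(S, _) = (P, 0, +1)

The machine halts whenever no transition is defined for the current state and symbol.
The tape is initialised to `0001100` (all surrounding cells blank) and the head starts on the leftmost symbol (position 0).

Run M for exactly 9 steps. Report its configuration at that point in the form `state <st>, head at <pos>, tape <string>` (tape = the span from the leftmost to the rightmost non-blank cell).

state P, head at 3, tape 1_1000

P | [0]001100   read 0 → write _, move +1, go to S
S | _[0]01100   read 0 → write 1, move +1, go to P
P | _1[0]1100   read 0 → write _, move +1, go to S
S | _1_[1]100   read 1 → write 0, move -1, go to P
P | _1[_]0100   read _ → write 0, move -1, go to Q
Q | _[1]00100   read 1 → write 1, move +1, go to P
P | _1[0]0100   read 0 → write _, move +1, go to S
S | _1_[0]100   read 0 → write 1, move +1, go to P
P | _1_1[1]00   read 1 → write 0, move -1, go to P
P | _1_[1]000
After 9 steps: state P, head at 3, tape 1_1000.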